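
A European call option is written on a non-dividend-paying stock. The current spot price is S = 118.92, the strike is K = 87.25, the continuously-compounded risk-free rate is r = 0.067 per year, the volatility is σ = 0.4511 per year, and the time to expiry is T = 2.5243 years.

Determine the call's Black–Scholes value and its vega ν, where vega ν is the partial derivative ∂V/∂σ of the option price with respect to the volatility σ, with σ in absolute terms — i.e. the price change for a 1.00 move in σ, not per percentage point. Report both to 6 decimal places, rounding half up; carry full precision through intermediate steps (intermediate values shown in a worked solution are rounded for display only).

σ√T = 0.4511·√2.5243 = 0.716710
d₁ = (ln(S/K) + (r+σ²/2)T) / (σ√T) = (ln(118.92/87.25) + (0.067+0.4511²/2)·2.5243) / 0.716710 = (0.309673 + 0.425965) / 0.716710 = 1.026410
d₂ = d₁ − σ√T = 1.026410 − 0.716710 = 0.309700
e^{−rT} = e^{−0.067·2.5243} = 0.844401
N(d₁) = 0.847651,  N(d₂) = 0.621606
Call price V = S·N(d₁) − K·e^{−rT}·N(d₂) = 100.802632 − 45.796141 = 55.006491
φ(d₁) = (1/√(2π))·e^{−d₁²/2} = 0.235582
ν = S·φ(d₁)·√T = 44.510973

price = 55.006491
ν = 44.510973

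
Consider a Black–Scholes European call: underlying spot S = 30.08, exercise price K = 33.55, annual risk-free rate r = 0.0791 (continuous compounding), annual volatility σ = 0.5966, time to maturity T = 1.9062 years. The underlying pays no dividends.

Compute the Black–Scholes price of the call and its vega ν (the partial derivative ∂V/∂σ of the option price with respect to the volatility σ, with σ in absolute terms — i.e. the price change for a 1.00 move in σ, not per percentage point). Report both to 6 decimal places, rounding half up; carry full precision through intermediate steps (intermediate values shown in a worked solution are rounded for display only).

price = 10.040432
ν = 14.888523

σ√T = 0.5966·√1.9062 = 0.823697
d₁ = (ln(S/K) + (r+σ²/2)T) / (σ√T) = (ln(30.08/33.55) + (0.0791+0.5966²/2)·1.9062) / 0.823697 = (-0.109176 + 0.490019) / 0.823697 = 0.462357
d₂ = d₁ − σ√T = 0.462357 − 0.823697 = -0.361340
e^{−rT} = e^{−0.0791·1.9062} = 0.860037
N(d₁) = 0.678087,  N(d₂) = 0.358923
Call price V = S·N(d₁) − K·e^{−rT}·N(d₂) = 20.396872 − 10.356440 = 10.040432
φ(d₁) = (1/√(2π))·e^{−d₁²/2} = 0.358500
ν = S·φ(d₁)·√T = 14.888523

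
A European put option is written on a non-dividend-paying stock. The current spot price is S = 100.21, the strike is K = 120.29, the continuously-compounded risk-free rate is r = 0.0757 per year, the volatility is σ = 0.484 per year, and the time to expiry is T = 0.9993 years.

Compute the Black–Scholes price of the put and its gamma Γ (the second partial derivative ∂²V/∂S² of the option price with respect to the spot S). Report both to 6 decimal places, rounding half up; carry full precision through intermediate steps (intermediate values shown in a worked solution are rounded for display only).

σ√T = 0.484·√0.9993 = 0.483831
d₁ = (ln(S/K) + (r+σ²/2)T) / (σ√T) = (ln(100.21/120.29) + (0.0757+0.484²/2)·0.9993) / 0.483831 = (-0.182638 + 0.192693) / 0.483831 = 0.020783
d₂ = d₁ − σ√T = 0.020783 − 0.483831 = -0.463047
e^{−rT} = e^{−0.0757·0.9993} = 0.927143
N(−d₁) = 0.491709,  N(−d₂) = 0.678335
Put price V = K·e^{−rT}·N(−d₂) − S·N(−d₁) = 75.652025 − 49.274192 = 26.377833
φ(d₁) = (1/√(2π))·e^{−d₁²/2} = 0.398856
Γ = φ(d₁) / (S·σ·√T) = 0.008226

price = 26.377833
Γ = 0.008226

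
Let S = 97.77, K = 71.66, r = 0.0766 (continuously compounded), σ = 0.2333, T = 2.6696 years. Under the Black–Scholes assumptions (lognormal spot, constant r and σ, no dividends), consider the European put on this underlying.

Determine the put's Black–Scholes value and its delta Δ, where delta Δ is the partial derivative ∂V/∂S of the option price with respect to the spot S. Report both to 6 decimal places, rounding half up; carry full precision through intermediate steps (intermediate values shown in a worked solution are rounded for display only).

price = 1.159409
Δ = -0.061525

σ√T = 0.2333·√2.6696 = 0.381187
d₁ = (ln(S/K) + (r+σ²/2)T) / (σ√T) = (ln(97.77/71.66) + (0.0766+0.2333²/2)·2.6696) / 0.381187 = (0.310685 + 0.277143) / 0.381187 = 1.542100
d₂ = d₁ − σ√T = 1.542100 − 0.381187 = 1.160913
e^{−rT} = e^{−0.0766·2.6696} = 0.815062
N(−d₁) = 0.061525,  N(−d₂) = 0.122839
Put price V = K·e^{−rT}·N(−d₂) − S·N(−d₁) = 7.174675 − 6.015266 = 1.159409
Δ = −N(−d₁) = -0.061525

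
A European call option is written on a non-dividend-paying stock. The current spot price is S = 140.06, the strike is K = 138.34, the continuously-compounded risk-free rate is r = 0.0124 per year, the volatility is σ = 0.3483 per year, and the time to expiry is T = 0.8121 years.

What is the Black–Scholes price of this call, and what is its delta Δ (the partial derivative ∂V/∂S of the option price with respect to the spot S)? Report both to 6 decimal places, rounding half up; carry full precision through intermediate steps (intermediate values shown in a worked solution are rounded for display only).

σ√T = 0.3483·√0.8121 = 0.313876
d₁ = (ln(S/K) + (r+σ²/2)T) / (σ√T) = (ln(140.06/138.34) + (0.0124+0.3483²/2)·0.8121) / 0.313876 = (0.012356 + 0.059329) / 0.313876 = 0.228388
d₂ = d₁ − σ√T = 0.228388 − 0.313876 = -0.085488
e^{−rT} = e^{−0.0124·0.8121} = 0.989980
N(d₁) = 0.590328,  N(d₂) = 0.465937
Call price V = S·N(d₁) − K·e^{−rT}·N(d₂) = 82.681311 − 63.811862 = 18.869450
Δ = N(d₁) = 0.590328

price = 18.869450
Δ = 0.590328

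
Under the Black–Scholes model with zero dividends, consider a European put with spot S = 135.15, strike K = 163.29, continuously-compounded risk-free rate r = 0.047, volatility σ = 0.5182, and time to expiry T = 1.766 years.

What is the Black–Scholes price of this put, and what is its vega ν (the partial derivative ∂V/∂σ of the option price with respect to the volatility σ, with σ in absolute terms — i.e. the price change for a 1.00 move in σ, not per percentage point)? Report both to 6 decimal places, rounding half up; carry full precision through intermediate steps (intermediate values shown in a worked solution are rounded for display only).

σ√T = 0.5182·√1.766 = 0.688641
d₁ = (ln(S/K) + (r+σ²/2)T) / (σ√T) = (ln(135.15/163.29) + (0.047+0.5182²/2)·1.766) / 0.688641 = (-0.189142 + 0.320115) / 0.688641 = 0.190190
d₂ = d₁ − σ√T = 0.190190 − 0.688641 = -0.498451
e^{−rT} = e^{−0.047·1.766} = 0.920349
N(−d₁) = 0.424580,  N(−d₂) = 0.690917
Put price V = K·e^{−rT}·N(−d₂) − S·N(−d₁) = 103.833634 − 57.382004 = 46.451630
φ(d₁) = (1/√(2π))·e^{−d₁²/2} = 0.391792
ν = S·φ(d₁)·√T = 70.366632

price = 46.451630
ν = 70.366632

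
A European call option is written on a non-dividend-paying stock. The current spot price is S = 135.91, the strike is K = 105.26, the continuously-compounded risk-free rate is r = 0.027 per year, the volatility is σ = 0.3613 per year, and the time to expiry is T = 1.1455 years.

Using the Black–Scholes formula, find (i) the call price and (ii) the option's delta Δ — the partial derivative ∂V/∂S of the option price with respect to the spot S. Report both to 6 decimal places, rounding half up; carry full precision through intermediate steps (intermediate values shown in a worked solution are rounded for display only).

σ√T = 0.3613·√1.1455 = 0.386692
d₁ = (ln(S/K) + (r+σ²/2)T) / (σ√T) = (ln(135.91/105.26) + (0.027+0.3613²/2)·1.1455) / 0.386692 = (0.255559 + 0.105694) / 0.386692 = 0.934214
d₂ = d₁ − σ√T = 0.934214 − 0.386692 = 0.547522
e^{−rT} = e^{−0.027·1.1455} = 0.969545
N(d₁) = 0.824903,  N(d₂) = 0.707990
Call price V = S·N(d₁) − K·e^{−rT}·N(d₂) = 112.112603 − 72.253406 = 39.859197
Δ = N(d₁) = 0.824903

price = 39.859197
Δ = 0.824903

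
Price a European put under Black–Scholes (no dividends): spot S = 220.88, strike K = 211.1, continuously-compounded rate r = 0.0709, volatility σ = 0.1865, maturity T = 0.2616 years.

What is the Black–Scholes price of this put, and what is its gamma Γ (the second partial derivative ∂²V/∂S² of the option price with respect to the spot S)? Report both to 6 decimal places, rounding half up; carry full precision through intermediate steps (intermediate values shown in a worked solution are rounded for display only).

price = 3.068971
Γ = 0.014644

σ√T = 0.1865·√0.2616 = 0.095389
d₁ = (ln(S/K) + (r+σ²/2)T) / (σ√T) = (ln(220.88/211.1) + (0.0709+0.1865²/2)·0.2616) / 0.095389 = (0.045288 + 0.023097) / 0.095389 = 0.716903
d₂ = d₁ − σ√T = 0.716903 − 0.095389 = 0.621514
e^{−rT} = e^{−0.0709·0.2616} = 0.981624
N(−d₁) = 0.236717,  N(−d₂) = 0.267131
Put price V = K·e^{−rT}·N(−d₂) − S·N(−d₁) = 55.355014 − 52.286043 = 3.068971
φ(d₁) = (1/√(2π))·e^{−d₁²/2} = 0.308537
Γ = φ(d₁) / (S·σ·√T) = 0.014644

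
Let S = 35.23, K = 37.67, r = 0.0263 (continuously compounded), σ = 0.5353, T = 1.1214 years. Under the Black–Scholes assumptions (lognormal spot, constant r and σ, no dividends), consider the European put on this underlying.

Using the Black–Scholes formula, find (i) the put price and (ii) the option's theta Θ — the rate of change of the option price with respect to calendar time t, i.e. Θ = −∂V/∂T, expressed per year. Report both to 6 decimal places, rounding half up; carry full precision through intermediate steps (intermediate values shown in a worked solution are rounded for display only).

price = 8.701446
Θ = -2.856977

σ√T = 0.5353·√1.1214 = 0.566862
d₁ = (ln(S/K) + (r+σ²/2)T) / (σ√T) = (ln(35.23/37.67) + (0.0263+0.5353²/2)·1.1214) / 0.566862 = (-0.066966 + 0.190159) / 0.566862 = 0.217325
d₂ = d₁ − σ√T = 0.217325 − 0.566862 = -0.349537
e^{−rT} = e^{−0.0263·1.1214} = 0.970938
N(−d₁) = 0.413978,  N(−d₂) = 0.636657
Put price V = K·e^{−rT}·N(−d₂) − S·N(−d₁) = 23.285879 − 14.584432 = 8.701446
φ(d₁) = (1/√(2π))·e^{−d₁²/2} = 0.389632
Θ = −S·φ(d₁)·σ/(2√T) + r·K·e^{−rT}·N(−d₂) = −3.469395 + 0.612419 = -2.856977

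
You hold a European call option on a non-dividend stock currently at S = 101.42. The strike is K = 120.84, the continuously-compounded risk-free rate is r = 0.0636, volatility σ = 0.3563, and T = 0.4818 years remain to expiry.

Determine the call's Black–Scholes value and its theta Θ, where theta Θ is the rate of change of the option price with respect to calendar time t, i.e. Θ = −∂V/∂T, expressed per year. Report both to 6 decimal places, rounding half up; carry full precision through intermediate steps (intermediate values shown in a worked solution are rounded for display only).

σ√T = 0.3563·√0.4818 = 0.247314
d₁ = (ln(S/K) + (r+σ²/2)T) / (σ√T) = (ln(101.42/120.84) + (0.0636+0.3563²/2)·0.4818) / 0.247314 = (-0.175197 + 0.061225) / 0.247314 = -0.460840
d₂ = d₁ − σ√T = -0.460840 − 0.247314 = -0.708155
e^{−rT} = e^{−0.0636·0.4818} = 0.969822
N(d₁) = 0.322457,  N(d₂) = 0.239425
Call price V = S·N(d₁) − K·e^{−rT}·N(d₂) = 32.703549 − 28.058968 = 4.644581
φ(d₁) = (1/√(2π))·e^{−d₁²/2} = 0.358751
Θ = −S·φ(d₁)·σ/(2√T) − r·K·e^{−rT}·N(d₂) = −9.338341 − 1.784550 = -11.122891

price = 4.644581
Θ = -11.122891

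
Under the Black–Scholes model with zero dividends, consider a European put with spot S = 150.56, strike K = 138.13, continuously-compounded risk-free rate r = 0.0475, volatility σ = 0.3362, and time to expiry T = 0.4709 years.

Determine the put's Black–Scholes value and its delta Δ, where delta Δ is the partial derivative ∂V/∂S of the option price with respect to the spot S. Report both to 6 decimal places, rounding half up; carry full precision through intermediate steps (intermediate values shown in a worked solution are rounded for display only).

σ√T = 0.3362·√0.4709 = 0.230708
d₁ = (ln(S/K) + (r+σ²/2)T) / (σ√T) = (ln(150.56/138.13) + (0.0475+0.3362²/2)·0.4709) / 0.230708 = (0.086166 + 0.048981) / 0.230708 = 0.585794
d₂ = d₁ − σ√T = 0.585794 − 0.230708 = 0.355086
e^{−rT} = e^{−0.0475·0.4709} = 0.977881
N(−d₁) = 0.279007,  N(−d₂) = 0.361262
Put price V = K·e^{−rT}·N(−d₂) − S·N(−d₁) = 48.797398 − 42.007291 = 6.790107
Δ = −N(−d₁) = -0.279007

price = 6.790107
Δ = -0.279007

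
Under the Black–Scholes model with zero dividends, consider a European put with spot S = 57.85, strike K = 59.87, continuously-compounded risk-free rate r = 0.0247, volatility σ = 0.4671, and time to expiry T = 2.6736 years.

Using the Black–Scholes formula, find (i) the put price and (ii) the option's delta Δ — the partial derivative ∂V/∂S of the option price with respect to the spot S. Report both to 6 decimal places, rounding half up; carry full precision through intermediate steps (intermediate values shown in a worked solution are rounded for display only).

σ√T = 0.4671·√2.6736 = 0.763762
d₁ = (ln(S/K) + (r+σ²/2)T) / (σ√T) = (ln(57.85/59.87) + (0.0247+0.4671²/2)·2.6736) / 0.763762 = (-0.034322 + 0.357704) / 0.763762 = 0.423407
d₂ = d₁ − σ√T = 0.423407 − 0.763762 = -0.340355
e^{−rT} = e^{−0.0247·2.6736} = 0.936095
N(−d₁) = 0.335999,  N(−d₂) = 0.633205
Put price V = K·e^{−rT}·N(−d₂) − S·N(−d₁) = 35.487387 − 19.437556 = 16.049832
Δ = −N(−d₁) = -0.335999

price = 16.049832
Δ = -0.335999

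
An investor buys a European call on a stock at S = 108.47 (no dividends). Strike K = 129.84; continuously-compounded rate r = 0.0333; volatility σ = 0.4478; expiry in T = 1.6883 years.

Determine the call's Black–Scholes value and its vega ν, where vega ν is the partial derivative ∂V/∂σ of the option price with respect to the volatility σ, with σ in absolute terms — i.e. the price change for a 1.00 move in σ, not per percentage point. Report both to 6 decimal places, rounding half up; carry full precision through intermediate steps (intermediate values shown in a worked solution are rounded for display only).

price = 19.902548
ν = 56.054055

σ√T = 0.4478·√1.6883 = 0.581847
d₁ = (ln(S/K) + (r+σ²/2)T) / (σ√T) = (ln(108.47/129.84) + (0.0333+0.4478²/2)·1.6883) / 0.581847 = (-0.179829 + 0.225493) / 0.581847 = 0.078481
d₂ = d₁ − σ√T = 0.078481 − 0.581847 = -0.503366
e^{−rT} = e^{−0.0333·1.6883} = 0.945331
N(d₁) = 0.531277,  N(d₂) = 0.307354
Call price V = S·N(d₁) − K·e^{−rT}·N(d₂) = 57.627661 − 37.725113 = 19.902548
φ(d₁) = (1/√(2π))·e^{−d₁²/2} = 0.397716
ν = S·φ(d₁)·√T = 56.054055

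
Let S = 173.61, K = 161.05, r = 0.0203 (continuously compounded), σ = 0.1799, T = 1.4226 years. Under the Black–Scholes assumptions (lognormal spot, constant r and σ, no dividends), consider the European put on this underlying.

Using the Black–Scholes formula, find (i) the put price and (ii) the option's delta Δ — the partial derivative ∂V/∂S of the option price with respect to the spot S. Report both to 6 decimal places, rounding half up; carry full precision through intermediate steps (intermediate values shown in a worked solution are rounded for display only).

price = 7.144038
Δ = -0.276973

σ√T = 0.1799·√1.4226 = 0.214572
d₁ = (ln(S/K) + (r+σ²/2)T) / (σ√T) = (ln(173.61/161.05) + (0.0203+0.1799²/2)·1.4226) / 0.214572 = (0.075097 + 0.051899) / 0.214572 = 0.591857
d₂ = d₁ − σ√T = 0.591857 − 0.214572 = 0.377285
e^{−rT} = e^{−0.0203·1.4226} = 0.971534
N(−d₁) = 0.276973,  N(−d₂) = 0.352981
Put price V = K·e^{−rT}·N(−d₂) − S·N(−d₁) = 55.229343 − 48.085305 = 7.144038
Δ = −N(−d₁) = -0.276973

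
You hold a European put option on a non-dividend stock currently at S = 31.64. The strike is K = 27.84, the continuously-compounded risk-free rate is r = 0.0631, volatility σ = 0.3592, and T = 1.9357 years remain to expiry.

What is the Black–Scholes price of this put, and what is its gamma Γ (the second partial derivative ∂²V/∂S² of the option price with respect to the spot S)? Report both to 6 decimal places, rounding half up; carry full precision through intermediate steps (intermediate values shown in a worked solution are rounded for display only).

price = 2.714638
Γ = 0.019040

σ√T = 0.3592·√1.9357 = 0.499753
d₁ = (ln(S/K) + (r+σ²/2)T) / (σ√T) = (ln(31.64/27.84) + (0.0631+0.3592²/2)·1.9357) / 0.499753 = (0.127948 + 0.247019) / 0.499753 = 0.750306
d₂ = d₁ − σ√T = 0.750306 − 0.499753 = 0.250553
e^{−rT} = e^{−0.0631·1.9357} = 0.885022
N(−d₁) = 0.226535,  N(−d₂) = 0.401080
Put price V = K·e^{−rT}·N(−d₂) − S·N(−d₁) = 9.882215 − 7.167577 = 2.714638
φ(d₁) = (1/√(2π))·e^{−d₁²/2} = 0.301068
Γ = φ(d₁) / (S·σ·√T) = 0.019040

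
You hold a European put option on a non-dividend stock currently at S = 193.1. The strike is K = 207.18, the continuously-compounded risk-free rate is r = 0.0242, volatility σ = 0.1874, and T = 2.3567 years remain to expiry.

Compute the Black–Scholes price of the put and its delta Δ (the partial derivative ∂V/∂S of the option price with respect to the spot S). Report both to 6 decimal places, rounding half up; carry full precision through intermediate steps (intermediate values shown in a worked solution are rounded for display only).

price = 23.555575
Δ = -0.461185

σ√T = 0.1874·√2.3567 = 0.287688
d₁ = (ln(S/K) + (r+σ²/2)T) / (σ√T) = (ln(193.1/207.18) + (0.0242+0.1874²/2)·2.3567) / 0.287688 = (-0.070380 + 0.098414) / 0.287688 = 0.097448
d₂ = d₁ − σ√T = 0.097448 − 0.287688 = -0.190240
e^{−rT} = e^{−0.0242·2.3567} = 0.944564
N(−d₁) = 0.461185,  N(−d₂) = 0.575440
Put price V = K·e^{−rT}·N(−d₂) − S·N(−d₁) = 112.610480 − 89.054905 = 23.555575
Δ = −N(−d₁) = -0.461185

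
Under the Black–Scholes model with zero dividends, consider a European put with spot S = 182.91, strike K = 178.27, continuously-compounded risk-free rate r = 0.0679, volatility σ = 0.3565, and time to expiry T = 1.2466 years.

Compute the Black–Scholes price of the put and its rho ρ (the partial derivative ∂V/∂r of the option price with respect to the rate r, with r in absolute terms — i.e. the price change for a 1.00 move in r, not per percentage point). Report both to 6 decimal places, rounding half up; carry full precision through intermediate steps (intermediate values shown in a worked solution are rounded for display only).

price = 18.821923
ρ = -95.734420

σ√T = 0.3565·√1.2466 = 0.398037
d₁ = (ln(S/K) + (r+σ²/2)T) / (σ√T) = (ln(182.91/178.27) + (0.0679+0.3565²/2)·1.2466) / 0.398037 = (0.025695 + 0.163861) / 0.398037 = 0.476227
d₂ = d₁ − σ√T = 0.476227 − 0.398037 = 0.078190
e^{−rT} = e^{−0.0679·1.2466} = 0.918839
N(−d₁) = 0.316956,  N(−d₂) = 0.468838
Put price V = K·e^{−rT}·N(−d₂) − S·N(−d₁) = 76.796422 − 57.974499 = 18.821923
ρ = −K·T·e^{−rT}·N(−d₂) = -95.734420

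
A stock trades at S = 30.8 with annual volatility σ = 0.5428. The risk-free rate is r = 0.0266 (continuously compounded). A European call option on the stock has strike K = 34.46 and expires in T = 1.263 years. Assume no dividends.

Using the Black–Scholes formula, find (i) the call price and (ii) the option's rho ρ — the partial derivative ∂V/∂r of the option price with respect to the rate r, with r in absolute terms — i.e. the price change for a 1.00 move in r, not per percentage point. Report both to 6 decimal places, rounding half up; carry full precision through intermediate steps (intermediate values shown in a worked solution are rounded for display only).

σ√T = 0.5428·√1.263 = 0.610016
d₁ = (ln(S/K) + (r+σ²/2)T) / (σ√T) = (ln(30.8/34.46) + (0.0266+0.5428²/2)·1.263) / 0.610016 = (-0.112285 + 0.219656) / 0.610016 = 0.176014
d₂ = d₁ − σ√T = 0.176014 − 0.610016 = -0.434003
e^{−rT} = e^{−0.0266·1.263} = 0.966962
N(d₁) = 0.569858,  N(d₂) = 0.332143
Call price V = S·N(d₁) − K·e^{−rT}·N(d₂) = 17.551639 − 11.067518 = 6.484122
ρ = K·T·e^{−rT}·N(d₂) = 13.978275

price = 6.484122
ρ = 13.978275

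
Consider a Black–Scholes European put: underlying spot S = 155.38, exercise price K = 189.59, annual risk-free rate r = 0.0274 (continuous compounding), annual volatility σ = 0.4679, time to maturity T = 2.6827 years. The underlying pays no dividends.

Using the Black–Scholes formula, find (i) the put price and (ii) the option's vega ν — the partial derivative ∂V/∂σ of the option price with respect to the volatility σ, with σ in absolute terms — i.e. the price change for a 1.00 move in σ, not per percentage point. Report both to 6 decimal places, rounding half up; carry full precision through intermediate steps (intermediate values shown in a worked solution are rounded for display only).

σ√T = 0.4679·√2.6827 = 0.766371
d₁ = (ln(S/K) + (r+σ²/2)T) / (σ√T) = (ln(155.38/189.59) + (0.0274+0.4679²/2)·2.6827) / 0.766371 = (-0.198990 + 0.367168) / 0.766371 = 0.219447
d₂ = d₁ − σ√T = 0.219447 − 0.766371 = -0.546924
e^{−rT} = e^{−0.0274·2.6827} = 0.929131
N(−d₁) = 0.413151,  N(−d₂) = 0.707784
Put price V = K·e^{−rT}·N(−d₂) − S·N(−d₁) = 124.678960 − 64.195365 = 60.483595
φ(d₁) = (1/√(2π))·e^{−d₁²/2} = 0.389451
ν = S·φ(d₁)·√T = 99.113780

price = 60.483595
ν = 99.113780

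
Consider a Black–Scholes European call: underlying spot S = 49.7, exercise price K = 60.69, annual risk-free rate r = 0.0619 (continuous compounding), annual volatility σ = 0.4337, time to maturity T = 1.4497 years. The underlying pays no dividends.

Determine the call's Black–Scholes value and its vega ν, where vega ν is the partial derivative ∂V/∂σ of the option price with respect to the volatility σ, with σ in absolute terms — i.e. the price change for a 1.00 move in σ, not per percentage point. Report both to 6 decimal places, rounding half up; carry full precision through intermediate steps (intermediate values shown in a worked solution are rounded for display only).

σ√T = 0.4337·√1.4497 = 0.522190
d₁ = (ln(S/K) + (r+σ²/2)T) / (σ√T) = (ln(49.7/60.69) + (0.0619+0.4337²/2)·1.4497) / 0.522190 = (-0.199774 + 0.226078) / 0.522190 = 0.050372
d₂ = d₁ − σ√T = 0.050372 − 0.522190 = -0.471818
e^{−rT} = e^{−0.0619·1.4497} = 0.914172
N(d₁) = 0.520087,  N(d₂) = 0.318528
Call price V = S·N(d₁) − K·e^{−rT}·N(d₂) = 25.848319 − 17.672300 = 8.176019
φ(d₁) = (1/√(2π))·e^{−d₁²/2} = 0.398436
ν = S·φ(d₁)·√T = 23.842652

price = 8.176019
ν = 23.842652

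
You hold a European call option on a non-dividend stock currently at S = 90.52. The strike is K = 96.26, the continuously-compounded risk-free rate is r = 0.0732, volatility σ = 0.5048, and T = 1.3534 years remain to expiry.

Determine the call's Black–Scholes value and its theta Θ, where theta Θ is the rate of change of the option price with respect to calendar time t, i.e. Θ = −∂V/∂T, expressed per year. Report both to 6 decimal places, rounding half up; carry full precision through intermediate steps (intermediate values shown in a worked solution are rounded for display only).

price = 22.231345
Θ = -9.960793

σ√T = 0.5048·√1.3534 = 0.587263
d₁ = (ln(S/K) + (r+σ²/2)T) / (σ√T) = (ln(90.52/96.26) + (0.0732+0.5048²/2)·1.3534) / 0.587263 = (-0.061482 + 0.271508) / 0.587263 = 0.357635
d₂ = d₁ − σ√T = 0.357635 − 0.587263 = -0.229628
e^{−rT} = e^{−0.0732·1.3534} = 0.905680
N(d₁) = 0.639692,  N(d₂) = 0.409190
Call price V = S·N(d₁) − K·e^{−rT}·N(d₂) = 57.904891 − 35.673546 = 22.231345
φ(d₁) = (1/√(2π))·e^{−d₁²/2} = 0.374228
Θ = −S·φ(d₁)·σ/(2√T) − r·K·e^{−rT}·N(d₂) = −7.349489 − 2.611304 = -9.960793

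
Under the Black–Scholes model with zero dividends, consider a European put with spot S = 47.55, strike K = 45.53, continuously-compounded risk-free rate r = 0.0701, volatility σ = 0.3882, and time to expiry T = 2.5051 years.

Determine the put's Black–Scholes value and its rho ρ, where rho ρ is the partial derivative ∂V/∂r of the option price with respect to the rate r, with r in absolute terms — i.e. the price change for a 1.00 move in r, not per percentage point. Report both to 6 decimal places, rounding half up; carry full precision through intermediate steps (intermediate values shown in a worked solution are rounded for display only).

σ√T = 0.3882·√2.5051 = 0.614424
d₁ = (ln(S/K) + (r+σ²/2)T) / (σ√T) = (ln(47.55/45.53) + (0.0701+0.3882²/2)·2.5051) / 0.614424 = (0.043410 + 0.364366) / 0.614424 = 0.663672
d₂ = d₁ − σ√T = 0.663672 − 0.614424 = 0.049249
e^{−rT} = e^{−0.0701·2.5051} = 0.838947
N(−d₁) = 0.253450,  N(−d₂) = 0.480361
Put price V = K·e^{−rT}·N(−d₂) − S·N(−d₁) = 18.348461 − 12.051547 = 6.296914
ρ = −K·T·e^{−rT}·N(−d₂) = -45.964730

price = 6.296914
ρ = -45.964730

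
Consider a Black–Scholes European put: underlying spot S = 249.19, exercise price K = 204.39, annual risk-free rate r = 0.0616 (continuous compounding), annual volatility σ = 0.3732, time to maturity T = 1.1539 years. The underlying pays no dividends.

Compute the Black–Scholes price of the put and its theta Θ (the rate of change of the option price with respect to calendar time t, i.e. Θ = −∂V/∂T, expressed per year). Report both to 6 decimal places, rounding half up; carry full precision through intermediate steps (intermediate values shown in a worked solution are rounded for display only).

price = 12.939335
Θ = -8.068454

σ√T = 0.3732·√1.1539 = 0.400890
d₁ = (ln(S/K) + (r+σ²/2)T) / (σ√T) = (ln(249.19/204.39) + (0.0616+0.3732²/2)·1.1539) / 0.400890 = (0.198186 + 0.151437) / 0.400890 = 0.872115
d₂ = d₁ − σ√T = 0.872115 − 0.400890 = 0.471224
e^{−rT} = e^{−0.0616·1.1539} = 0.931387
N(−d₁) = 0.191573,  N(−d₂) = 0.318740
Put price V = K·e^{−rT}·N(−d₂) − S·N(−d₁) = 60.677373 − 47.738038 = 12.939335
φ(d₁) = (1/√(2π))·e^{−d₁²/2} = 0.272742
Θ = −S·φ(d₁)·σ/(2√T) + r·K·e^{−rT}·N(−d₂) = −11.806181 + 3.737726 = -8.068454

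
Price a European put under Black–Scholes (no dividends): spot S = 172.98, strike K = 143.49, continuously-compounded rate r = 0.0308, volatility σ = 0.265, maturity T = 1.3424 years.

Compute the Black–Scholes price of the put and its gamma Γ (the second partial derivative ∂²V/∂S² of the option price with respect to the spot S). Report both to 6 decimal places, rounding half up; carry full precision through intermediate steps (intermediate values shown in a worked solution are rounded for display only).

σ√T = 0.265·√1.3424 = 0.307034
d₁ = (ln(S/K) + (r+σ²/2)T) / (σ√T) = (ln(172.98/143.49) + (0.0308+0.265²/2)·1.3424) / 0.307034 = (0.186911 + 0.088481) / 0.307034 = 0.896941
d₂ = d₁ − σ√T = 0.896941 − 0.307034 = 0.589907
e^{−rT} = e^{−0.0308·1.3424} = 0.959497
N(−d₁) = 0.184875,  N(−d₂) = 0.277627
Put price V = K·e^{−rT}·N(−d₂) − S·N(−d₁) = 38.223149 − 31.979719 = 6.243430
φ(d₁) = (1/√(2π))·e^{−d₁²/2} = 0.266818
Γ = φ(d₁) / (S·σ·√T) = 0.005024

price = 6.243430
Γ = 0.005024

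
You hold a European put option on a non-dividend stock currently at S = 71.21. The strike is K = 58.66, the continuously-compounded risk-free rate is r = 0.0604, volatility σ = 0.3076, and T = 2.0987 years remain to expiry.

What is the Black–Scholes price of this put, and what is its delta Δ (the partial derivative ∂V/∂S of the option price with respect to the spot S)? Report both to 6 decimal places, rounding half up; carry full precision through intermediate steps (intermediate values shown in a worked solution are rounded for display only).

σ√T = 0.3076·√2.0987 = 0.445617
d₁ = (ln(S/K) + (r+σ²/2)T) / (σ√T) = (ln(71.21/58.66) + (0.0604+0.3076²/2)·2.0987) / 0.445617 = (0.193875 + 0.226049) / 0.445617 = 0.942343
d₂ = d₁ − σ√T = 0.942343 − 0.445617 = 0.496726
e^{−rT} = e^{−0.0604·2.0987} = 0.880944
N(−d₁) = 0.173009,  N(−d₂) = 0.309691
Put price V = K·e^{−rT}·N(−d₂) − S·N(−d₁) = 16.003645 − 12.319938 = 3.683708
Δ = −N(−d₁) = -0.173009

price = 3.683708
Δ = -0.173009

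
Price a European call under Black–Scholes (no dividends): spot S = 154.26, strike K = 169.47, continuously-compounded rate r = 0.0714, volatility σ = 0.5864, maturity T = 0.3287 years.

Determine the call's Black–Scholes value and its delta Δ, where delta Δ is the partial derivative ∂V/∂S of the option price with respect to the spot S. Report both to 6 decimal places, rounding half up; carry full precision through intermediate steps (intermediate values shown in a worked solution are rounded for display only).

price = 16.170023
Δ = 0.483329

σ√T = 0.5864·√0.3287 = 0.336197
d₁ = (ln(S/K) + (r+σ²/2)T) / (σ√T) = (ln(154.26/169.47) + (0.0714+0.5864²/2)·0.3287) / 0.336197 = (-0.094036 + 0.079983) / 0.336197 = -0.041800
d₂ = d₁ − σ√T = -0.041800 − 0.336197 = -0.377997
e^{−rT} = e^{−0.0714·0.3287} = 0.976804
N(d₁) = 0.483329,  N(d₂) = 0.352716
Call price V = S·N(d₁) − K·e^{−rT}·N(d₂) = 74.558340 − 58.388317 = 16.170023
Δ = N(d₁) = 0.483329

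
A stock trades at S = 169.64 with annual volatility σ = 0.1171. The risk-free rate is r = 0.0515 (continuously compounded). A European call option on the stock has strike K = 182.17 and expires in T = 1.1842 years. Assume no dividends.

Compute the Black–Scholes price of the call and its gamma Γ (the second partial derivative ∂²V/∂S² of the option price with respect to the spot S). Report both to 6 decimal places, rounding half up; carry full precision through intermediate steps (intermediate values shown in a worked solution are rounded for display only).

σ√T = 0.1171·√1.1842 = 0.127429
d₁ = (ln(S/K) + (r+σ²/2)T) / (σ√T) = (ln(169.64/182.17) + (0.0515+0.1171²/2)·1.1842) / 0.127429 = (-0.071262 + 0.069105) / 0.127429 = -0.016922
d₂ = d₁ − σ√T = -0.016922 − 0.127429 = -0.144351
e^{−rT} = e^{−0.0515·1.1842} = 0.940836
N(d₁) = 0.493249,  N(d₂) = 0.442612
Call price V = S·N(d₁) − K·e^{−rT}·N(d₂) = 83.674834 − 75.860128 = 7.814706
φ(d₁) = (1/√(2π))·e^{−d₁²/2} = 0.398885
Γ = φ(d₁) / (S·σ·√T) = 0.018452

price = 7.814706
Γ = 0.018452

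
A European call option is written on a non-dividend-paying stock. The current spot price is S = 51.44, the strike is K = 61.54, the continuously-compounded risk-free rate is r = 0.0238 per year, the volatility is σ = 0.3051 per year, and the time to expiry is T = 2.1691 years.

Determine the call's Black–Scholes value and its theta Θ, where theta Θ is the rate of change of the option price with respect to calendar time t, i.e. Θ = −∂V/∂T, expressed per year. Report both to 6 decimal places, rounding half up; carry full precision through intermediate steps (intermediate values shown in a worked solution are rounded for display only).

price = 6.649265
Θ = -2.546753

σ√T = 0.3051·√2.1691 = 0.449347
d₁ = (ln(S/K) + (r+σ²/2)T) / (σ√T) = (ln(51.44/61.54) + (0.0238+0.3051²/2)·2.1691) / 0.449347 = (-0.179271 + 0.152581) / 0.449347 = -0.059398
d₂ = d₁ − σ√T = -0.059398 − 0.449347 = -0.508745
e^{−rT} = e^{−0.0238·2.1691} = 0.949685
N(d₁) = 0.476318,  N(d₂) = 0.305465
Call price V = S·N(d₁) − K·e^{−rT}·N(d₂) = 24.501777 − 17.852512 = 6.649265
φ(d₁) = (1/√(2π))·e^{−d₁²/2} = 0.398239
Θ = −S·φ(d₁)·σ/(2√T) − r·K·e^{−rT}·N(d₂) = −2.121863 − 0.424890 = -2.546753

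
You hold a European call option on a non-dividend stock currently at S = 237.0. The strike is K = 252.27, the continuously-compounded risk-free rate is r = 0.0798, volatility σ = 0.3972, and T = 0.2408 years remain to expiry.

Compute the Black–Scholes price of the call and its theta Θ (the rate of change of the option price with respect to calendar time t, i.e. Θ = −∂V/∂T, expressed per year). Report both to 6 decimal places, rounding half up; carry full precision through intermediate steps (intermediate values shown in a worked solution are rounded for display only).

price = 14.030636
Θ = -45.372346

σ√T = 0.3972·√0.2408 = 0.194912
d₁ = (ln(S/K) + (r+σ²/2)T) / (σ√T) = (ln(237.0/252.27) + (0.0798+0.3972²/2)·0.2408) / 0.194912 = (-0.062440 + 0.038211) / 0.194912 = -0.124306
d₂ = d₁ − σ√T = -0.124306 − 0.194912 = -0.319218
e^{−rT} = e^{−0.0798·0.2408} = 0.980968
N(d₁) = 0.450536,  N(d₂) = 0.374781
Call price V = S·N(d₁) − K·e^{−rT}·N(d₂) = 106.777129 − 92.746493 = 14.030636
φ(d₁) = (1/√(2π))·e^{−d₁²/2} = 0.395872
Θ = −S·φ(d₁)·σ/(2√T) − r·K·e^{−rT}·N(d₂) = −37.971176 − 7.401170 = -45.372346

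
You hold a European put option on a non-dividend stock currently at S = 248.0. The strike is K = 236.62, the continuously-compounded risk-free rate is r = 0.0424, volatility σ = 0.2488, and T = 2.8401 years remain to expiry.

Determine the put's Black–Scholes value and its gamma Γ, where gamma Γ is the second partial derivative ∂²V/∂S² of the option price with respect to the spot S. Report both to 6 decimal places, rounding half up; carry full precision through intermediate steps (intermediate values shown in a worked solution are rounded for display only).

price = 21.832905
Γ = 0.003187

σ√T = 0.2488·√2.8401 = 0.419293
d₁ = (ln(S/K) + (r+σ²/2)T) / (σ√T) = (ln(248.0/236.62) + (0.0424+0.2488²/2)·2.8401) / 0.419293 = (0.046973 + 0.208323) / 0.419293 = 0.608875
d₂ = d₁ − σ√T = 0.608875 − 0.419293 = 0.189582
e^{−rT} = e^{−0.0424·2.8401} = 0.886548
N(−d₁) = 0.271304,  N(−d₂) = 0.424818
Put price V = K·e^{−rT}·N(−d₂) − S·N(−d₁) = 89.116235 − 67.283330 = 21.832905
φ(d₁) = (1/√(2π))·e^{−d₁²/2} = 0.331442
Γ = φ(d₁) / (S·σ·√T) = 0.003187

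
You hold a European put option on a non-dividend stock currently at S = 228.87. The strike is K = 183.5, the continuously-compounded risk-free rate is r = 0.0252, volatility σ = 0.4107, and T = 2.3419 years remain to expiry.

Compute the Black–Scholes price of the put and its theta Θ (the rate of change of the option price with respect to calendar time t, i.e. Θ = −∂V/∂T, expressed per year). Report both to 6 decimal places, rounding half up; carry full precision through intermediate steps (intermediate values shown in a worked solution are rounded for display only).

price = 26.261944
Θ = -7.228873

σ√T = 0.4107·√2.3419 = 0.628505
d₁ = (ln(S/K) + (r+σ²/2)T) / (σ√T) = (ln(228.87/183.5) + (0.0252+0.4107²/2)·2.3419) / 0.628505 = (0.220939 + 0.256525) / 0.628505 = 0.759683
d₂ = d₁ − σ√T = 0.759683 − 0.628505 = 0.131178
e^{−rT} = e^{−0.0252·2.3419} = 0.942692
N(−d₁) = 0.223722,  N(−d₂) = 0.447817
Put price V = K·e^{−rT}·N(−d₂) − S·N(−d₁) = 77.465203 − 51.203260 = 26.261944
φ(d₁) = (1/√(2π))·e^{−d₁²/2} = 0.298944
Θ = −S·φ(d₁)·σ/(2√T) + r·K·e^{−rT}·N(−d₂) = −9.180996 + 1.952123 = -7.228873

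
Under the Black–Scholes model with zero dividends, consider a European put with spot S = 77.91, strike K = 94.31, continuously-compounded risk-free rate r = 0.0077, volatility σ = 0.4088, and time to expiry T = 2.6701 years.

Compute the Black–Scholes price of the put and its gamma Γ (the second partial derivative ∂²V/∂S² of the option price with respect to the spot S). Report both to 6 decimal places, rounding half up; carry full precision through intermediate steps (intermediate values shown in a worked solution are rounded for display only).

price = 30.210378
Γ = 0.007642

σ√T = 0.4088·√2.6701 = 0.667997
d₁ = (ln(S/K) + (r+σ²/2)T) / (σ√T) = (ln(77.91/94.31) + (0.0077+0.4088²/2)·2.6701) / 0.667997 = (-0.191033 + 0.243670) / 0.667997 = 0.078798
d₂ = d₁ − σ√T = 0.078798 − 0.667997 = -0.589199
e^{−rT} = e^{−0.0077·2.6701} = 0.979650
N(−d₁) = 0.468597,  N(−d₂) = 0.722136
Put price V = K·e^{−rT}·N(−d₂) − S·N(−d₁) = 66.718736 − 36.508358 = 30.210378
φ(d₁) = (1/√(2π))·e^{−d₁²/2} = 0.397706
Γ = φ(d₁) / (S·σ·√T) = 0.007642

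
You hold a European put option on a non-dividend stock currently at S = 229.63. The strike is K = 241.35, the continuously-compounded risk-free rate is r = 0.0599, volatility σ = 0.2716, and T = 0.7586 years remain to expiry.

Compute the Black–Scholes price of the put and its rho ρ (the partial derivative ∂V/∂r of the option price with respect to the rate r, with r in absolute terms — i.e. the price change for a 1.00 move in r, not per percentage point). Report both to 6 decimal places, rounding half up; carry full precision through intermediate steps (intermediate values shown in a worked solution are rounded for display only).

price = 22.170236
ρ = -96.983415

σ√T = 0.2716·√0.7586 = 0.236557
d₁ = (ln(S/K) + (r+σ²/2)T) / (σ√T) = (ln(229.63/241.35) + (0.0599+0.2716²/2)·0.7586) / 0.236557 = (-0.049779 + 0.073420) / 0.236557 = 0.099938
d₂ = d₁ − σ√T = 0.099938 − 0.236557 = -0.136620
e^{−rT} = e^{−0.0599·0.7586} = 0.955577
N(−d₁) = 0.460197,  N(−d₂) = 0.554334
Put price V = K·e^{−rT}·N(−d₂) − S·N(−d₁) = 127.845261 − 105.675025 = 22.170236
ρ = −K·T·e^{−rT}·N(−d₂) = -96.983415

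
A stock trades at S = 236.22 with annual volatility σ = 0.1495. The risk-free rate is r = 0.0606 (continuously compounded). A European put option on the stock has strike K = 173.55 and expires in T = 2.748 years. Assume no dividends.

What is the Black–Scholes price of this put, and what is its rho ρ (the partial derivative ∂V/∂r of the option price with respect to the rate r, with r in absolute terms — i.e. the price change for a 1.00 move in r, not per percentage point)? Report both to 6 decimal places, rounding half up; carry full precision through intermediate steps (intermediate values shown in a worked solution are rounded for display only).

price = 0.486693
ρ = -14.762568

σ√T = 0.1495·√2.748 = 0.247828
d₁ = (ln(S/K) + (r+σ²/2)T) / (σ√T) = (ln(236.22/173.55) + (0.0606+0.1495²/2)·2.748) / 0.247828 = (0.308298 + 0.197238) / 0.247828 = 2.039870
d₂ = d₁ − σ√T = 2.039870 − 0.247828 = 1.792042
e^{−rT} = e^{−0.0606·2.748} = 0.846598
N(−d₁) = 0.020682,  N(−d₂) = 0.036563
Put price V = K·e^{−rT}·N(−d₂) − S·N(−d₁) = 5.372113 − 4.885420 = 0.486693
ρ = −K·T·e^{−rT}·N(−d₂) = -14.762568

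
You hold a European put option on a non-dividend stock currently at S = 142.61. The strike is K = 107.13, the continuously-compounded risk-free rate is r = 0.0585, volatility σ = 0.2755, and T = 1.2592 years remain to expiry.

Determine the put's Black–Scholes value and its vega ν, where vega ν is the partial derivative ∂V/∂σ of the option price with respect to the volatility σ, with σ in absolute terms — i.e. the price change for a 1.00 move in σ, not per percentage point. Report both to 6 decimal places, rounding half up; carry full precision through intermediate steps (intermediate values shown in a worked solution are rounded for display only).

σ√T = 0.2755·√1.2592 = 0.309150
d₁ = (ln(S/K) + (r+σ²/2)T) / (σ√T) = (ln(142.61/107.13) + (0.0585+0.2755²/2)·1.2592) / 0.309150 = (0.286071 + 0.121450) / 0.309150 = 1.318198
d₂ = d₁ − σ√T = 1.318198 − 0.309150 = 1.009048
e^{−rT} = e^{−0.0585·1.2592} = 0.928985
N(−d₁) = 0.093719,  N(−d₂) = 0.156476
Put price V = K·e^{−rT}·N(−d₂) − S·N(−d₁) = 15.572803 − 13.365227 = 2.207576
φ(d₁) = (1/√(2π))·e^{−d₁²/2} = 0.167334
ν = S·φ(d₁)·√T = 26.778268

price = 2.207576
ν = 26.778268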